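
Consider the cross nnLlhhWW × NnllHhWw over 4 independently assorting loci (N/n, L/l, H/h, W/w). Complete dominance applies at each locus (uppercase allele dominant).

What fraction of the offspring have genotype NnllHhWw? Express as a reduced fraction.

nnLlhhWW gametes: nLhW×8, nlhW×8
NnllHhWw gametes: NlHW×2, NlHw×2, NlhW×2, Nlhw×2, nlHW×2, nlHw×2, nlhW×2, nlhw×2
nnLlhhWW×NnllHhWw grid (16·16=256): NnLlHhWW=16 NnLlHhWw=16 NnLlhhWW=16 NnLlhhWw=16 NnllHhWW=16 NnllHhWw=16 NnllhhWW=16 NnllhhWw=16 nnLlHhWW=16 nnLlHhWw=16 nnLlhhWW=16 nnLlhhWw=16 nnllHhWW=16 nnllHhWw=16 nnllhhWW=16 nnllhhWw=16
NnllHhWw hits 16/256; gcd=16; 16÷16/256÷16 = 1/16

P(NnllHhWw) = 1/16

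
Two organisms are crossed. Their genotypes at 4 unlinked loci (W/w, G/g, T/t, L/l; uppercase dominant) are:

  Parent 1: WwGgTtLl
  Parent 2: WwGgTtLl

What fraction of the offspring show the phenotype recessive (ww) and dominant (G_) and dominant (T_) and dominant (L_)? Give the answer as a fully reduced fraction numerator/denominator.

P(ww G_ T_ L_) = 27/256

WwGgTtLl gametes: WGTL×1, WGTl×1, WGtL×1, WGtl×1, WgTL×1, WgTl×1, WgtL×1, Wgtl×1, wGTL×1, wGTl×1, wGtL×1, wGtl×1, wgTL×1, wgTl×1, wgtL×1, wgtl×1
WwGgTtLl gametes: WGTL×1, WGTl×1, WGtL×1, WGtl×1, WgTL×1, WgTl×1, WgtL×1, Wgtl×1, wGTL×1, wGTl×1, wGtL×1, wGtl×1, wgTL×1, wgTl×1, wgtL×1, wgtl×1
WwGgTtLl×WwGgTtLl grid (16·16=256): WWGGTTLL=1 WWGGTTLl=2 WWGGTTll=1 WWGGTtLL=2 WWGGTtLl=4 WWGGTtll=2 WWGGttLL=1 WWGGttLl=2 WWGGttll=1 WWGgTTLL=2 WWGgTTLl=4 WWGgTTll=2 WWGgTtLL=4 WWGgTtLl=8 WWGgTtll=4 WWGgttLL=2 WWGgttLl=4 WWGgttll=2 WWggTTLL=1 WWggTTLl=2 WWggTTll=1 WWggTtLL=2 WWggTtLl=4 WWggTtll=2 WWggttLL=1 WWggttLl=2 WWggttll=1 WwGGTTLL=2 WwGGTTLl=4 WwGGTTll=2 WwGGTtLL=4 WwGGTtLl=8 WwGGTtll=4 WwGGttLL=2 WwGGttLl=4 WwGGttll=2 WwGgTTLL=4 WwGgTTLl=8 WwGgTTll=4 WwGgTtLL=8 WwGgTtLl=16 WwGgTtll=8 WwGgttLL=4 WwGgttLl=8 WwGgttll=4 WwggTTLL=2 WwggTTLl=4 WwggTTll=2 WwggTtLL=4 WwggTtLl=8 WwggTtll=4 WwggttLL=2 WwggttLl=4 Wwggttll=2 wwGGTTLL=1 wwGGTTLl=2 wwGGTTll=1 wwGGTtLL=2 wwGGTtLl=4 wwGGTtll=2 wwGGttLL=1 wwGGttLl=2 wwGGttll=1 wwGgTTLL=2 wwGgTTLl=4 wwGgTTll=2 wwGgTtLL=4 wwGgTtLl=8 wwGgTtll=4 wwGgttLL=2 wwGgttLl=4 wwGgttll=2 wwggTTLL=1 wwggTTLl=2 wwggTTll=1 wwggTtLL=2 wwggTtLl=4 wwggTtll=2 wwggttLL=1 wwggttLl=2 wwggttll=1
ww G_ T_ L_ hits 27/256; gcd=1; 27÷1/256÷1 = 27/256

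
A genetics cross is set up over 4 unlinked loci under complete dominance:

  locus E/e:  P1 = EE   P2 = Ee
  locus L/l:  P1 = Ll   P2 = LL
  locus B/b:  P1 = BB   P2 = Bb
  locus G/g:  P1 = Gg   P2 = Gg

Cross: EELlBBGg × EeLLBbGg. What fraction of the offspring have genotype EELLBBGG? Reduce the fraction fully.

EELlBBGg gametes: ELBG×4, ELBg×4, ElBG×4, ElBg×4
EeLLBbGg gametes: ELBG×2, ELBg×2, ELbG×2, ELbg×2, eLBG×2, eLBg×2, eLbG×2, eLbg×2
EELlBBGg×EeLLBbGg grid (16·16=256): EELLBBGG=8 EELLBBGg=16 EELLBBgg=8 EELLBbGG=8 EELLBbGg=16 EELLBbgg=8 EELlBBGG=8 EELlBBGg=16 EELlBBgg=8 EELlBbGG=8 EELlBbGg=16 EELlBbgg=8 EeLLBBGG=8 EeLLBBGg=16 EeLLBBgg=8 EeLLBbGG=8 EeLLBbGg=16 EeLLBbgg=8 EeLlBBGG=8 EeLlBBGg=16 EeLlBBgg=8 EeLlBbGG=8 EeLlBbGg=16 EeLlBbgg=8
EELLBBGG hits 8/256; gcd=8; 8÷8/256÷8 = 1/32

P(EELLBBGG) = 1/32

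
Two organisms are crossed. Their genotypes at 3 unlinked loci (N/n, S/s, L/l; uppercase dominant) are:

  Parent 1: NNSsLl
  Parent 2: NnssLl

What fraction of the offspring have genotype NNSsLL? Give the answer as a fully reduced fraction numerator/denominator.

P(NNSsLL) = 1/16

NNSsLl gametes: NSL×2, NSl×2, NsL×2, Nsl×2
NnssLl gametes: NsL×2, Nsl×2, nsL×2, nsl×2
NNSsLl×NnssLl grid (8·8=64): NNSsLL=4 NNSsLl=8 NNSsll=4 NNssLL=4 NNssLl=8 NNssll=4 NnSsLL=4 NnSsLl=8 NnSsll=4 NnssLL=4 NnssLl=8 Nnssll=4
NNSsLL hits 4/64; gcd=4; 4÷4/64÷4 = 1/16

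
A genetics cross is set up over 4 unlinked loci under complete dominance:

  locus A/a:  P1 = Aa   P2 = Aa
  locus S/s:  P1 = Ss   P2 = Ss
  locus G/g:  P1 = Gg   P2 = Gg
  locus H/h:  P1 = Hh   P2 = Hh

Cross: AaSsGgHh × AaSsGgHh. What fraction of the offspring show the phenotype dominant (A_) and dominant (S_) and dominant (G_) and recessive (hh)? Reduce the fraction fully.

AaSsGgHh gametes: ASGH×1, ASGh×1, ASgH×1, ASgh×1, AsGH×1, AsGh×1, AsgH×1, Asgh×1, aSGH×1, aSGh×1, aSgH×1, aSgh×1, asGH×1, asGh×1, asgH×1, asgh×1
AaSsGgHh gametes: ASGH×1, ASGh×1, ASgH×1, ASgh×1, AsGH×1, AsGh×1, AsgH×1, Asgh×1, aSGH×1, aSGh×1, aSgH×1, aSgh×1, asGH×1, asGh×1, asgH×1, asgh×1
AaSsGgHh×AaSsGgHh grid (16·16=256): AASSGGHH=1 AASSGGHh=2 AASSGGhh=1 AASSGgHH=2 AASSGgHh=4 AASSGghh=2 AASSggHH=1 AASSggHh=2 AASSgghh=1 AASsGGHH=2 AASsGGHh=4 AASsGGhh=2 AASsGgHH=4 AASsGgHh=8 AASsGghh=4 AASsggHH=2 AASsggHh=4 AASsgghh=2 AAssGGHH=1 AAssGGHh=2 AAssGGhh=1 AAssGgHH=2 AAssGgHh=4 AAssGghh=2 AAssggHH=1 AAssggHh=2 AAssgghh=1 AaSSGGHH=2 AaSSGGHh=4 AaSSGGhh=2 AaSSGgHH=4 AaSSGgHh=8 AaSSGghh=4 AaSSggHH=2 AaSSggHh=4 AaSSgghh=2 AaSsGGHH=4 AaSsGGHh=8 AaSsGGhh=4 AaSsGgHH=8 AaSsGgHh=16 AaSsGghh=8 AaSsggHH=4 AaSsggHh=8 AaSsgghh=4 AassGGHH=2 AassGGHh=4 AassGGhh=2 AassGgHH=4 AassGgHh=8 AassGghh=4 AassggHH=2 AassggHh=4 Aassgghh=2 aaSSGGHH=1 aaSSGGHh=2 aaSSGGhh=1 aaSSGgHH=2 aaSSGgHh=4 aaSSGghh=2 aaSSggHH=1 aaSSggHh=2 aaSSgghh=1 aaSsGGHH=2 aaSsGGHh=4 aaSsGGhh=2 aaSsGgHH=4 aaSsGgHh=8 aaSsGghh=4 aaSsggHH=2 aaSsggHh=4 aaSsgghh=2 aassGGHH=1 aassGGHh=2 aassGGhh=1 aassGgHH=2 aassGgHh=4 aassGghh=2 aassggHH=1 aassggHh=2 aassgghh=1
A_ S_ G_ hh hits 27/256; gcd=1; 27÷1/256÷1 = 27/256

P(A_ S_ G_ hh) = 27/256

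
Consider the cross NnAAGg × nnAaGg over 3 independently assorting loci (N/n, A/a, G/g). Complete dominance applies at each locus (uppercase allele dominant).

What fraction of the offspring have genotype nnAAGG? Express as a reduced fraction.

P(nnAAGG) = 1/16

NnAAGg gametes: NAG×2, NAg×2, nAG×2, nAg×2
nnAaGg gametes: nAG×2, nAg×2, naG×2, nag×2
NnAAGg×nnAaGg grid (8·8=64): NnAAGG=4 NnAAGg=8 NnAAgg=4 NnAaGG=4 NnAaGg=8 NnAagg=4 nnAAGG=4 nnAAGg=8 nnAAgg=4 nnAaGG=4 nnAaGg=8 nnAagg=4
nnAAGG hits 4/64; gcd=4; 4÷4/64÷4 = 1/16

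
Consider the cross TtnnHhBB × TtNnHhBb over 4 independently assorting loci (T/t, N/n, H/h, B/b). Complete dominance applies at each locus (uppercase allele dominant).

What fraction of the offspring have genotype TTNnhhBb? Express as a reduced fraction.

TtnnHhBB gametes: TnHB×4, TnhB×4, tnHB×4, tnhB×4
TtNnHhBb gametes: TNHB×1, TNHb×1, TNhB×1, TNhb×1, TnHB×1, TnHb×1, TnhB×1, Tnhb×1, tNHB×1, tNHb×1, tNhB×1, tNhb×1, tnHB×1, tnHb×1, tnhB×1, tnhb×1
TtnnHhBB×TtNnHhBb grid (16·16=256): TTNnHHBB=4 TTNnHHBb=4 TTNnHhBB=8 TTNnHhBb=8 TTNnhhBB=4 TTNnhhBb=4 TTnnHHBB=4 TTnnHHBb=4 TTnnHhBB=8 TTnnHhBb=8 TTnnhhBB=4 TTnnhhBb=4 TtNnHHBB=8 TtNnHHBb=8 TtNnHhBB=16 TtNnHhBb=16 TtNnhhBB=8 TtNnhhBb=8 TtnnHHBB=8 TtnnHHBb=8 TtnnHhBB=16 TtnnHhBb=16 TtnnhhBB=8 TtnnhhBb=8 ttNnHHBB=4 ttNnHHBb=4 ttNnHhBB=8 ttNnHhBb=8 ttNnhhBB=4 ttNnhhBb=4 ttnnHHBB=4 ttnnHHBb=4 ttnnHhBB=8 ttnnHhBb=8 ttnnhhBB=4 ttnnhhBb=4
TTNnhhBb hits 4/256; gcd=4; 4÷4/256÷4 = 1/64

P(TTNnhhBb) = 1/64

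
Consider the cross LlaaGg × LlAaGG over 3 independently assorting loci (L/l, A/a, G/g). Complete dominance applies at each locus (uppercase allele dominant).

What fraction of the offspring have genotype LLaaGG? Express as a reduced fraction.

LlaaGg gametes: LaG×2, Lag×2, laG×2, lag×2
LlAaGG gametes: LAG×2, LaG×2, lAG×2, laG×2
LlaaGg×LlAaGG grid (8·8=64): LLAaGG=4 LLAaGg=4 LLaaGG=4 LLaaGg=4 LlAaGG=8 LlAaGg=8 LlaaGG=8 LlaaGg=8 llAaGG=4 llAaGg=4 llaaGG=4 llaaGg=4
LLaaGG hits 4/64; gcd=4; 4÷4/64÷4 = 1/16

P(LLaaGG) = 1/16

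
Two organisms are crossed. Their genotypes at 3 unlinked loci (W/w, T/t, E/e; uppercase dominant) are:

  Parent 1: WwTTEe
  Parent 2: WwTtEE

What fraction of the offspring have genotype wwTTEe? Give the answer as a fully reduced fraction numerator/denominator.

WwTTEe gametes: WTE×2, WTe×2, wTE×2, wTe×2
WwTtEE gametes: WTE×2, WtE×2, wTE×2, wtE×2
WwTTEe×WwTtEE grid (8·8=64): WWTTEE=4 WWTTEe=4 WWTtEE=4 WWTtEe=4 WwTTEE=8 WwTTEe=8 WwTtEE=8 WwTtEe=8 wwTTEE=4 wwTTEe=4 wwTtEE=4 wwTtEe=4
wwTTEe hits 4/64; gcd=4; 4÷4/64÷4 = 1/16

P(wwTTEe) = 1/16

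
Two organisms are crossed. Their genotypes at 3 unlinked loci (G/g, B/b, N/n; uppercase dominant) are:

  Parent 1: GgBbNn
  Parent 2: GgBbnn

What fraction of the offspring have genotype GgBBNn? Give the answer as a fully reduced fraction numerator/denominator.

GgBbNn gametes: GBN×1, GBn×1, GbN×1, Gbn×1, gBN×1, gBn×1, gbN×1, gbn×1
GgBbnn gametes: GBn×2, Gbn×2, gBn×2, gbn×2
GgBbNn×GgBbnn grid (8·8=64): GGBBNn=2 GGBBnn=2 GGBbNn=4 GGBbnn=4 GGbbNn=2 GGbbnn=2 GgBBNn=4 GgBBnn=4 GgBbNn=8 GgBbnn=8 GgbbNn=4 Ggbbnn=4 ggBBNn=2 ggBBnn=2 ggBbNn=4 ggBbnn=4 ggbbNn=2 ggbbnn=2
GgBBNn hits 4/64; gcd=4; 4÷4/64÷4 = 1/16

P(GgBBNn) = 1/16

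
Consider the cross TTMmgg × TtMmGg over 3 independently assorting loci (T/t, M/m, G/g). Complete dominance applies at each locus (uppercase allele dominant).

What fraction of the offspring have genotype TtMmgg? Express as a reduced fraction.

P(TtMmgg) = 1/8

TTMmgg gametes: TMg×4, Tmg×4
TtMmGg gametes: TMG×1, TMg×1, TmG×1, Tmg×1, tMG×1, tMg×1, tmG×1, tmg×1
TTMmgg×TtMmGg grid (8·8=64): TTMMGg=4 TTMMgg=4 TTMmGg=8 TTMmgg=8 TTmmGg=4 TTmmgg=4 TtMMGg=4 TtMMgg=4 TtMmGg=8 TtMmgg=8 TtmmGg=4 Ttmmgg=4
TtMmgg hits 8/64; gcd=8; 8÷8/64÷8 = 1/8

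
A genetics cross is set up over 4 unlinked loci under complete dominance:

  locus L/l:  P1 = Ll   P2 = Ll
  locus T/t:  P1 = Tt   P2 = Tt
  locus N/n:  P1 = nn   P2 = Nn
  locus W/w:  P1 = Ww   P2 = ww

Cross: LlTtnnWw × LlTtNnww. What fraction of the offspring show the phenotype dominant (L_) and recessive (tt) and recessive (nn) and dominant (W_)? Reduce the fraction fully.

P(L_ tt nn W_) = 3/64

LlTtnnWw gametes: LTnW×2, LTnw×2, LtnW×2, Ltnw×2, lTnW×2, lTnw×2, ltnW×2, ltnw×2
LlTtNnww gametes: LTNw×2, LTnw×2, LtNw×2, Ltnw×2, lTNw×2, lTnw×2, ltNw×2, ltnw×2
LlTtnnWw×LlTtNnww grid (16·16=256): LLTTNnWw=4 LLTTNnww=4 LLTTnnWw=4 LLTTnnww=4 LLTtNnWw=8 LLTtNnww=8 LLTtnnWw=8 LLTtnnww=8 LLttNnWw=4 LLttNnww=4 LLttnnWw=4 LLttnnww=4 LlTTNnWw=8 LlTTNnww=8 LlTTnnWw=8 LlTTnnww=8 LlTtNnWw=16 LlTtNnww=16 LlTtnnWw=16 LlTtnnww=16 LlttNnWw=8 LlttNnww=8 LlttnnWw=8 Llttnnww=8 llTTNnWw=4 llTTNnww=4 llTTnnWw=4 llTTnnww=4 llTtNnWw=8 llTtNnww=8 llTtnnWw=8 llTtnnww=8 llttNnWw=4 llttNnww=4 llttnnWw=4 llttnnww=4
L_ tt nn W_ hits 12/256; gcd=4; 12÷4/256÷4 = 3/64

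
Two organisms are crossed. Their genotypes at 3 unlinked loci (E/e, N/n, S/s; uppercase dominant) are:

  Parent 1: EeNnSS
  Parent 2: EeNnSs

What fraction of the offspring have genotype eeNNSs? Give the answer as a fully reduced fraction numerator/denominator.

EeNnSS gametes: ENS×2, EnS×2, eNS×2, enS×2
EeNnSs gametes: ENS×1, ENs×1, EnS×1, Ens×1, eNS×1, eNs×1, enS×1, ens×1
EeNnSS×EeNnSs grid (8·8=64): EENNSS=2 EENNSs=2 EENnSS=4 EENnSs=4 EEnnSS=2 EEnnSs=2 EeNNSS=4 EeNNSs=4 EeNnSS=8 EeNnSs=8 EennSS=4 EennSs=4 eeNNSS=2 eeNNSs=2 eeNnSS=4 eeNnSs=4 eennSS=2 eennSs=2
eeNNSs hits 2/64; gcd=2; 2÷2/64÷2 = 1/32

P(eeNNSs) = 1/32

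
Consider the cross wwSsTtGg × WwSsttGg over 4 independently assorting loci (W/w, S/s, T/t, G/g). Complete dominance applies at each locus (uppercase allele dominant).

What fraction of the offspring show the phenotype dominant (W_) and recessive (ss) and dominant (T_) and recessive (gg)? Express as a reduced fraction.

wwSsTtGg gametes: wSTG×2, wSTg×2, wStG×2, wStg×2, wsTG×2, wsTg×2, wstG×2, wstg×2
WwSsttGg gametes: WStG×2, WStg×2, WstG×2, Wstg×2, wStG×2, wStg×2, wstG×2, wstg×2
wwSsTtGg×WwSsttGg grid (16·16=256): WwSSTtGG=4 WwSSTtGg=8 WwSSTtgg=4 WwSSttGG=4 WwSSttGg=8 WwSSttgg=4 WwSsTtGG=8 WwSsTtGg=16 WwSsTtgg=8 WwSsttGG=8 WwSsttGg=16 WwSsttgg=8 WwssTtGG=4 WwssTtGg=8 WwssTtgg=4 WwssttGG=4 WwssttGg=8 Wwssttgg=4 wwSSTtGG=4 wwSSTtGg=8 wwSSTtgg=4 wwSSttGG=4 wwSSttGg=8 wwSSttgg=4 wwSsTtGG=8 wwSsTtGg=16 wwSsTtgg=8 wwSsttGG=8 wwSsttGg=16 wwSsttgg=8 wwssTtGG=4 wwssTtGg=8 wwssTtgg=4 wwssttGG=4 wwssttGg=8 wwssttgg=4
W_ ss T_ gg hits 4/256; gcd=4; 4÷4/256÷4 = 1/64

P(W_ ss T_ gg) = 1/64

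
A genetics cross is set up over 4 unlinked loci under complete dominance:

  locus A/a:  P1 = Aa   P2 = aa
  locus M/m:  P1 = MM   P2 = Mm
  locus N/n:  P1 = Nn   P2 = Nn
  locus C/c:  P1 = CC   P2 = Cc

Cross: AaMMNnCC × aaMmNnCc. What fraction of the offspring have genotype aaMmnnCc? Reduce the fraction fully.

P(aaMmnnCc) = 1/32

AaMMNnCC gametes: AMNC×4, AMnC×4, aMNC×4, aMnC×4
aaMmNnCc gametes: aMNC×2, aMNc×2, aMnC×2, aMnc×2, amNC×2, amNc×2, amnC×2, amnc×2
AaMMNnCC×aaMmNnCc grid (16·16=256): AaMMNNCC=8 AaMMNNCc=8 AaMMNnCC=16 AaMMNnCc=16 AaMMnnCC=8 AaMMnnCc=8 AaMmNNCC=8 AaMmNNCc=8 AaMmNnCC=16 AaMmNnCc=16 AaMmnnCC=8 AaMmnnCc=8 aaMMNNCC=8 aaMMNNCc=8 aaMMNnCC=16 aaMMNnCc=16 aaMMnnCC=8 aaMMnnCc=8 aaMmNNCC=8 aaMmNNCc=8 aaMmNnCC=16 aaMmNnCc=16 aaMmnnCC=8 aaMmnnCc=8
aaMmnnCc hits 8/256; gcd=8; 8÷8/256÷8 = 1/32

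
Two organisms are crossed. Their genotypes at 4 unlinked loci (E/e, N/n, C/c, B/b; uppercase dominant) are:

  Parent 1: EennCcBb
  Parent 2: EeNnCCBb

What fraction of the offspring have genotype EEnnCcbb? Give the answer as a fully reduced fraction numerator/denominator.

P(EEnnCcbb) = 1/64

EennCcBb gametes: EnCB×2, EnCb×2, EncB×2, Encb×2, enCB×2, enCb×2, encB×2, encb×2
EeNnCCBb gametes: ENCB×2, ENCb×2, EnCB×2, EnCb×2, eNCB×2, eNCb×2, enCB×2, enCb×2
EennCcBb×EeNnCCBb grid (16·16=256): EENnCCBB=4 EENnCCBb=8 EENnCCbb=4 EENnCcBB=4 EENnCcBb=8 EENnCcbb=4 EEnnCCBB=4 EEnnCCBb=8 EEnnCCbb=4 EEnnCcBB=4 EEnnCcBb=8 EEnnCcbb=4 EeNnCCBB=8 EeNnCCBb=16 EeNnCCbb=8 EeNnCcBB=8 EeNnCcBb=16 EeNnCcbb=8 EennCCBB=8 EennCCBb=16 EennCCbb=8 EennCcBB=8 EennCcBb=16 EennCcbb=8 eeNnCCBB=4 eeNnCCBb=8 eeNnCCbb=4 eeNnCcBB=4 eeNnCcBb=8 eeNnCcbb=4 eennCCBB=4 eennCCBb=8 eennCCbb=4 eennCcBB=4 eennCcBb=8 eennCcbb=4
EEnnCcbb hits 4/256; gcd=4; 4÷4/256÷4 = 1/64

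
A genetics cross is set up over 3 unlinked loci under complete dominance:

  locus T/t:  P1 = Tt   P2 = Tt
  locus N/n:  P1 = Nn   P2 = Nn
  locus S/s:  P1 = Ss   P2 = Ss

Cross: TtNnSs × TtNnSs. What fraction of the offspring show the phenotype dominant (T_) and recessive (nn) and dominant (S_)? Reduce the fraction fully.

TtNnSs gametes: TNS×1, TNs×1, TnS×1, Tns×1, tNS×1, tNs×1, tnS×1, tns×1
TtNnSs gametes: TNS×1, TNs×1, TnS×1, Tns×1, tNS×1, tNs×1, tnS×1, tns×1
TtNnSs×TtNnSs grid (8·8=64): TTNNSS=1 TTNNSs=2 TTNNss=1 TTNnSS=2 TTNnSs=4 TTNnss=2 TTnnSS=1 TTnnSs=2 TTnnss=1 TtNNSS=2 TtNNSs=4 TtNNss=2 TtNnSS=4 TtNnSs=8 TtNnss=4 TtnnSS=2 TtnnSs=4 Ttnnss=2 ttNNSS=1 ttNNSs=2 ttNNss=1 ttNnSS=2 ttNnSs=4 ttNnss=2 ttnnSS=1 ttnnSs=2 ttnnss=1
T_ nn S_ hits 9/64; gcd=1; 9÷1/64÷1 = 9/64

P(T_ nn S_) = 9/64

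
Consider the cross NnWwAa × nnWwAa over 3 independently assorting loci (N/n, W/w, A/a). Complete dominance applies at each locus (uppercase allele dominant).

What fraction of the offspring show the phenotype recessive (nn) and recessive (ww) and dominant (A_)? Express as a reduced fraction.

P(nn ww A_) = 3/32

NnWwAa gametes: NWA×1, NWa×1, NwA×1, Nwa×1, nWA×1, nWa×1, nwA×1, nwa×1
nnWwAa gametes: nWA×2, nWa×2, nwA×2, nwa×2
NnWwAa×nnWwAa grid (8·8=64): NnWWAA=2 NnWWAa=4 NnWWaa=2 NnWwAA=4 NnWwAa=8 NnWwaa=4 NnwwAA=2 NnwwAa=4 Nnwwaa=2 nnWWAA=2 nnWWAa=4 nnWWaa=2 nnWwAA=4 nnWwAa=8 nnWwaa=4 nnwwAA=2 nnwwAa=4 nnwwaa=2
nn ww A_ hits 6/64; gcd=2; 6÷2/64÷2 = 3/32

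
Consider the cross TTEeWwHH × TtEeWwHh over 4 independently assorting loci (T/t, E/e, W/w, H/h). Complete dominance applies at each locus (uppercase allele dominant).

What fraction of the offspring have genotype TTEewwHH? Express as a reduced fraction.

TTEeWwHH gametes: TEWH×4, TEwH×4, TeWH×4, TewH×4
TtEeWwHh gametes: TEWH×1, TEWh×1, TEwH×1, TEwh×1, TeWH×1, TeWh×1, TewH×1, Tewh×1, tEWH×1, tEWh×1, tEwH×1, tEwh×1, teWH×1, teWh×1, tewH×1, tewh×1
TTEeWwHH×TtEeWwHh grid (16·16=256): TTEEWWHH=4 TTEEWWHh=4 TTEEWwHH=8 TTEEWwHh=8 TTEEwwHH=4 TTEEwwHh=4 TTEeWWHH=8 TTEeWWHh=8 TTEeWwHH=16 TTEeWwHh=16 TTEewwHH=8 TTEewwHh=8 TTeeWWHH=4 TTeeWWHh=4 TTeeWwHH=8 TTeeWwHh=8 TTeewwHH=4 TTeewwHh=4 TtEEWWHH=4 TtEEWWHh=4 TtEEWwHH=8 TtEEWwHh=8 TtEEwwHH=4 TtEEwwHh=4 TtEeWWHH=8 TtEeWWHh=8 TtEeWwHH=16 TtEeWwHh=16 TtEewwHH=8 TtEewwHh=8 TteeWWHH=4 TteeWWHh=4 TteeWwHH=8 TteeWwHh=8 TteewwHH=4 TteewwHh=4
TTEewwHH hits 8/256; gcd=8; 8÷8/256÷8 = 1/32

P(TTEewwHH) = 1/32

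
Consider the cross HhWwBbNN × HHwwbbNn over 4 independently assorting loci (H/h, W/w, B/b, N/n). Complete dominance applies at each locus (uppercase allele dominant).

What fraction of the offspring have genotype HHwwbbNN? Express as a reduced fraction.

P(HHwwbbNN) = 1/16

HhWwBbNN gametes: HWBN×2, HWbN×2, HwBN×2, HwbN×2, hWBN×2, hWbN×2, hwBN×2, hwbN×2
HHwwbbNn gametes: HwbN×8, Hwbn×8
HhWwBbNN×HHwwbbNn grid (16·16=256): HHWwBbNN=16 HHWwBbNn=16 HHWwbbNN=16 HHWwbbNn=16 HHwwBbNN=16 HHwwBbNn=16 HHwwbbNN=16 HHwwbbNn=16 HhWwBbNN=16 HhWwBbNn=16 HhWwbbNN=16 HhWwbbNn=16 HhwwBbNN=16 HhwwBbNn=16 HhwwbbNN=16 HhwwbbNn=16
HHwwbbNN hits 16/256; gcd=16; 16÷16/256÷16 = 1/16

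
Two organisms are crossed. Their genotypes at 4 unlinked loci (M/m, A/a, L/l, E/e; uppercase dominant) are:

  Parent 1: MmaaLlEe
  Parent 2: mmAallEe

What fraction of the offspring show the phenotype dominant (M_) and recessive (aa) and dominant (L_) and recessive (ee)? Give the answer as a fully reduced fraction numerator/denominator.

MmaaLlEe gametes: MaLE×2, MaLe×2, MalE×2, Male×2, maLE×2, maLe×2, malE×2, male×2
mmAallEe gametes: mAlE×4, mAle×4, malE×4, male×4
MmaaLlEe×mmAallEe grid (16·16=256): MmAaLlEE=8 MmAaLlEe=16 MmAaLlee=8 MmAallEE=8 MmAallEe=16 MmAallee=8 MmaaLlEE=8 MmaaLlEe=16 MmaaLlee=8 MmaallEE=8 MmaallEe=16 Mmaallee=8 mmAaLlEE=8 mmAaLlEe=16 mmAaLlee=8 mmAallEE=8 mmAallEe=16 mmAallee=8 mmaaLlEE=8 mmaaLlEe=16 mmaaLlee=8 mmaallEE=8 mmaallEe=16 mmaallee=8
M_ aa L_ ee hits 8/256; gcd=8; 8÷8/256÷8 = 1/32

P(M_ aa L_ ee) = 1/32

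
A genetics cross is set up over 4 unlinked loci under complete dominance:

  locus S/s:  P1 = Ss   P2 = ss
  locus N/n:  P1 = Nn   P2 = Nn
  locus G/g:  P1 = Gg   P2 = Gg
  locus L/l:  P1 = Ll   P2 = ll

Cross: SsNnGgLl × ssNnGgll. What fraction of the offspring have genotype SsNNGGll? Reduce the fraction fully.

P(SsNNGGll) = 1/64

SsNnGgLl gametes: SNGL×1, SNGl×1, SNgL×1, SNgl×1, SnGL×1, SnGl×1, SngL×1, Sngl×1, sNGL×1, sNGl×1, sNgL×1, sNgl×1, snGL×1, snGl×1, sngL×1, sngl×1
ssNnGgll gametes: sNGl×4, sNgl×4, snGl×4, sngl×4
SsNnGgLl×ssNnGgll grid (16·16=256): SsNNGGLl=4 SsNNGGll=4 SsNNGgLl=8 SsNNGgll=8 SsNNggLl=4 SsNNggll=4 SsNnGGLl=8 SsNnGGll=8 SsNnGgLl=16 SsNnGgll=16 SsNnggLl=8 SsNnggll=8 SsnnGGLl=4 SsnnGGll=4 SsnnGgLl=8 SsnnGgll=8 SsnnggLl=4 Ssnnggll=4 ssNNGGLl=4 ssNNGGll=4 ssNNGgLl=8 ssNNGgll=8 ssNNggLl=4 ssNNggll=4 ssNnGGLl=8 ssNnGGll=8 ssNnGgLl=16 ssNnGgll=16 ssNnggLl=8 ssNnggll=8 ssnnGGLl=4 ssnnGGll=4 ssnnGgLl=8 ssnnGgll=8 ssnnggLl=4 ssnnggll=4
SsNNGGll hits 4/256; gcd=4; 4÷4/256÷4 = 1/64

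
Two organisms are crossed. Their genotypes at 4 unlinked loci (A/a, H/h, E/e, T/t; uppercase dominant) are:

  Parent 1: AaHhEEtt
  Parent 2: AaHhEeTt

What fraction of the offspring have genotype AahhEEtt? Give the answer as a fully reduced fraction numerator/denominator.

P(AahhEEtt) = 1/32

AaHhEEtt gametes: AHEt×4, AhEt×4, aHEt×4, ahEt×4
AaHhEeTt gametes: AHET×1, AHEt×1, AHeT×1, AHet×1, AhET×1, AhEt×1, AheT×1, Ahet×1, aHET×1, aHEt×1, aHeT×1, aHet×1, ahET×1, ahEt×1, aheT×1, ahet×1
AaHhEEtt×AaHhEeTt grid (16·16=256): AAHHEETt=4 AAHHEEtt=4 AAHHEeTt=4 AAHHEett=4 AAHhEETt=8 AAHhEEtt=8 AAHhEeTt=8 AAHhEett=8 AAhhEETt=4 AAhhEEtt=4 AAhhEeTt=4 AAhhEett=4 AaHHEETt=8 AaHHEEtt=8 AaHHEeTt=8 AaHHEett=8 AaHhEETt=16 AaHhEEtt=16 AaHhEeTt=16 AaHhEett=16 AahhEETt=8 AahhEEtt=8 AahhEeTt=8 AahhEett=8 aaHHEETt=4 aaHHEEtt=4 aaHHEeTt=4 aaHHEett=4 aaHhEETt=8 aaHhEEtt=8 aaHhEeTt=8 aaHhEett=8 aahhEETt=4 aahhEEtt=4 aahhEeTt=4 aahhEett=4
AahhEEtt hits 8/256; gcd=8; 8÷8/256÷8 = 1/32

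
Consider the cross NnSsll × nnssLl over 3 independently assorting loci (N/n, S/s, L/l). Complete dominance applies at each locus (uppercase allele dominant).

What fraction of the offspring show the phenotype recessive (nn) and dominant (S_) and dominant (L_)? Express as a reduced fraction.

P(nn S_ L_) = 1/8

NnSsll gametes: NSl×2, Nsl×2, nSl×2, nsl×2
nnssLl gametes: nsL×4, nsl×4
NnSsll×nnssLl grid (8·8=64): NnSsLl=8 NnSsll=8 NnssLl=8 Nnssll=8 nnSsLl=8 nnSsll=8 nnssLl=8 nnssll=8
nn S_ L_ hits 8/64; gcd=8; 8÷8/64÷8 = 1/8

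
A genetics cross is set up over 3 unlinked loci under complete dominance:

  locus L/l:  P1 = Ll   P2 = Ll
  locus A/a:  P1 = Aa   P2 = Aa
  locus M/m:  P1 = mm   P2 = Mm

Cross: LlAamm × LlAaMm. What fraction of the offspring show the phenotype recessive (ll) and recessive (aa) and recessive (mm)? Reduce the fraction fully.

LlAamm gametes: LAm×2, Lam×2, lAm×2, lam×2
LlAaMm gametes: LAM×1, LAm×1, LaM×1, Lam×1, lAM×1, lAm×1, laM×1, lam×1
LlAamm×LlAaMm grid (8·8=64): LLAAMm=2 LLAAmm=2 LLAaMm=4 LLAamm=4 LLaaMm=2 LLaamm=2 LlAAMm=4 LlAAmm=4 LlAaMm=8 LlAamm=8 LlaaMm=4 Llaamm=4 llAAMm=2 llAAmm=2 llAaMm=4 llAamm=4 llaaMm=2 llaamm=2
ll aa mm hits 2/64; gcd=2; 2÷2/64÷2 = 1/32

P(ll aa mm) = 1/32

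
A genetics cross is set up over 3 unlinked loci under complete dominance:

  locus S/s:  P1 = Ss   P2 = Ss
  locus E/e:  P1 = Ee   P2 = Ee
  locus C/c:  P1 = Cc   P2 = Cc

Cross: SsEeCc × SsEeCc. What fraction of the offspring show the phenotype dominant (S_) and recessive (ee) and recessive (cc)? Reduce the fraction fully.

P(S_ ee cc) = 3/64

SsEeCc gametes: SEC×1, SEc×1, SeC×1, Sec×1, sEC×1, sEc×1, seC×1, sec×1
SsEeCc gametes: SEC×1, SEc×1, SeC×1, Sec×1, sEC×1, sEc×1, seC×1, sec×1
SsEeCc×SsEeCc grid (8·8=64): SSEECC=1 SSEECc=2 SSEEcc=1 SSEeCC=2 SSEeCc=4 SSEecc=2 SSeeCC=1 SSeeCc=2 SSeecc=1 SsEECC=2 SsEECc=4 SsEEcc=2 SsEeCC=4 SsEeCc=8 SsEecc=4 SseeCC=2 SseeCc=4 Sseecc=2 ssEECC=1 ssEECc=2 ssEEcc=1 ssEeCC=2 ssEeCc=4 ssEecc=2 sseeCC=1 sseeCc=2 sseecc=1
S_ ee cc hits 3/64; gcd=1; 3÷1/64÷1 = 3/64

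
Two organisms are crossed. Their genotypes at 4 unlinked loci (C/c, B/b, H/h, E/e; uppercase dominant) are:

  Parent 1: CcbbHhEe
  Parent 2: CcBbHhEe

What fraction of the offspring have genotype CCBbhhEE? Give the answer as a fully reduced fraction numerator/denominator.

P(CCBbhhEE) = 1/128

CcbbHhEe gametes: CbHE×2, CbHe×2, CbhE×2, Cbhe×2, cbHE×2, cbHe×2, cbhE×2, cbhe×2
CcBbHhEe gametes: CBHE×1, CBHe×1, CBhE×1, CBhe×1, CbHE×1, CbHe×1, CbhE×1, Cbhe×1, cBHE×1, cBHe×1, cBhE×1, cBhe×1, cbHE×1, cbHe×1, cbhE×1, cbhe×1
CcbbHhEe×CcBbHhEe grid (16·16=256): CCBbHHEE=2 CCBbHHEe=4 CCBbHHee=2 CCBbHhEE=4 CCBbHhEe=8 CCBbHhee=4 CCBbhhEE=2 CCBbhhEe=4 CCBbhhee=2 CCbbHHEE=2 CCbbHHEe=4 CCbbHHee=2 CCbbHhEE=4 CCbbHhEe=8 CCbbHhee=4 CCbbhhEE=2 CCbbhhEe=4 CCbbhhee=2 CcBbHHEE=4 CcBbHHEe=8 CcBbHHee=4 CcBbHhEE=8 CcBbHhEe=16 CcBbHhee=8 CcBbhhEE=4 CcBbhhEe=8 CcBbhhee=4 CcbbHHEE=4 CcbbHHEe=8 CcbbHHee=4 CcbbHhEE=8 CcbbHhEe=16 CcbbHhee=8 CcbbhhEE=4 CcbbhhEe=8 Ccbbhhee=4 ccBbHHEE=2 ccBbHHEe=4 ccBbHHee=2 ccBbHhEE=4 ccBbHhEe=8 ccBbHhee=4 ccBbhhEE=2 ccBbhhEe=4 ccBbhhee=2 ccbbHHEE=2 ccbbHHEe=4 ccbbHHee=2 ccbbHhEE=4 ccbbHhEe=8 ccbbHhee=4 ccbbhhEE=2 ccbbhhEe=4 ccbbhhee=2
CCBbhhEE hits 2/256; gcd=2; 2÷2/256÷2 = 1/128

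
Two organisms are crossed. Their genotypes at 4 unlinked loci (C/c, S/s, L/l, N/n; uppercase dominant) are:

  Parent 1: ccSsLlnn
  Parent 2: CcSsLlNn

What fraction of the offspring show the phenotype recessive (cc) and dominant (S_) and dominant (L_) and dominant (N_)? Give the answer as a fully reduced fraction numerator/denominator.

ccSsLlnn gametes: cSLn×4, cSln×4, csLn×4, csln×4
CcSsLlNn gametes: CSLN×1, CSLn×1, CSlN×1, CSln×1, CsLN×1, CsLn×1, CslN×1, Csln×1, cSLN×1, cSLn×1, cSlN×1, cSln×1, csLN×1, csLn×1, cslN×1, csln×1
ccSsLlnn×CcSsLlNn grid (16·16=256): CcSSLLNn=4 CcSSLLnn=4 CcSSLlNn=8 CcSSLlnn=8 CcSSllNn=4 CcSSllnn=4 CcSsLLNn=8 CcSsLLnn=8 CcSsLlNn=16 CcSsLlnn=16 CcSsllNn=8 CcSsllnn=8 CcssLLNn=4 CcssLLnn=4 CcssLlNn=8 CcssLlnn=8 CcssllNn=4 Ccssllnn=4 ccSSLLNn=4 ccSSLLnn=4 ccSSLlNn=8 ccSSLlnn=8 ccSSllNn=4 ccSSllnn=4 ccSsLLNn=8 ccSsLLnn=8 ccSsLlNn=16 ccSsLlnn=16 ccSsllNn=8 ccSsllnn=8 ccssLLNn=4 ccssLLnn=4 ccssLlNn=8 ccssLlnn=8 ccssllNn=4 ccssllnn=4
cc S_ L_ N_ hits 36/256; gcd=4; 36÷4/256÷4 = 9/64

P(cc S_ L_ N_) = 9/64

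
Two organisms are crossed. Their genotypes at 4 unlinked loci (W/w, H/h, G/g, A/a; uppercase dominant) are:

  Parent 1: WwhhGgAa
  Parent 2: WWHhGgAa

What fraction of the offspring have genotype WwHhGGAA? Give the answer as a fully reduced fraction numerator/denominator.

P(WwHhGGAA) = 1/64

WwhhGgAa gametes: WhGA×2, WhGa×2, WhgA×2, Whga×2, whGA×2, whGa×2, whgA×2, whga×2
WWHhGgAa gametes: WHGA×2, WHGa×2, WHgA×2, WHga×2, WhGA×2, WhGa×2, WhgA×2, Whga×2
WwhhGgAa×WWHhGgAa grid (16·16=256): WWHhGGAA=4 WWHhGGAa=8 WWHhGGaa=4 WWHhGgAA=8 WWHhGgAa=16 WWHhGgaa=8 WWHhggAA=4 WWHhggAa=8 WWHhggaa=4 WWhhGGAA=4 WWhhGGAa=8 WWhhGGaa=4 WWhhGgAA=8 WWhhGgAa=16 WWhhGgaa=8 WWhhggAA=4 WWhhggAa=8 WWhhggaa=4 WwHhGGAA=4 WwHhGGAa=8 WwHhGGaa=4 WwHhGgAA=8 WwHhGgAa=16 WwHhGgaa=8 WwHhggAA=4 WwHhggAa=8 WwHhggaa=4 WwhhGGAA=4 WwhhGGAa=8 WwhhGGaa=4 WwhhGgAA=8 WwhhGgAa=16 WwhhGgaa=8 WwhhggAA=4 WwhhggAa=8 Wwhhggaa=4
WwHhGGAA hits 4/256; gcd=4; 4÷4/256÷4 = 1/64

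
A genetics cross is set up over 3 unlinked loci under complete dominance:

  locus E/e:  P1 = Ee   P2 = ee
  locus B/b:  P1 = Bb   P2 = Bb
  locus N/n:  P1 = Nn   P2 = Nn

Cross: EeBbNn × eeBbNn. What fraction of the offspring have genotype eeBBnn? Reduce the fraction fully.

EeBbNn gametes: EBN×1, EBn×1, EbN×1, Ebn×1, eBN×1, eBn×1, ebN×1, ebn×1
eeBbNn gametes: eBN×2, eBn×2, ebN×2, ebn×2
EeBbNn×eeBbNn grid (8·8=64): EeBBNN=2 EeBBNn=4 EeBBnn=2 EeBbNN=4 EeBbNn=8 EeBbnn=4 EebbNN=2 EebbNn=4 Eebbnn=2 eeBBNN=2 eeBBNn=4 eeBBnn=2 eeBbNN=4 eeBbNn=8 eeBbnn=4 eebbNN=2 eebbNn=4 eebbnn=2
eeBBnn hits 2/64; gcd=2; 2÷2/64÷2 = 1/32

P(eeBBnn) = 1/32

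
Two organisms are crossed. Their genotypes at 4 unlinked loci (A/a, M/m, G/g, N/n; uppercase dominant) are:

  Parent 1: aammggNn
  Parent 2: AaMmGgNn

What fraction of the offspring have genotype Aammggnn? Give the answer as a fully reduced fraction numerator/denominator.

aammggNn gametes: amgN×8, amgn×8
AaMmGgNn gametes: AMGN×1, AMGn×1, AMgN×1, AMgn×1, AmGN×1, AmGn×1, AmgN×1, Amgn×1, aMGN×1, aMGn×1, aMgN×1, aMgn×1, amGN×1, amGn×1, amgN×1, amgn×1
aammggNn×AaMmGgNn grid (16·16=256): AaMmGgNN=8 AaMmGgNn=16 AaMmGgnn=8 AaMmggNN=8 AaMmggNn=16 AaMmggnn=8 AammGgNN=8 AammGgNn=16 AammGgnn=8 AammggNN=8 AammggNn=16 Aammggnn=8 aaMmGgNN=8 aaMmGgNn=16 aaMmGgnn=8 aaMmggNN=8 aaMmggNn=16 aaMmggnn=8 aammGgNN=8 aammGgNn=16 aammGgnn=8 aammggNN=8 aammggNn=16 aammggnn=8
Aammggnn hits 8/256; gcd=8; 8÷8/256÷8 = 1/32

P(Aammggnn) = 1/32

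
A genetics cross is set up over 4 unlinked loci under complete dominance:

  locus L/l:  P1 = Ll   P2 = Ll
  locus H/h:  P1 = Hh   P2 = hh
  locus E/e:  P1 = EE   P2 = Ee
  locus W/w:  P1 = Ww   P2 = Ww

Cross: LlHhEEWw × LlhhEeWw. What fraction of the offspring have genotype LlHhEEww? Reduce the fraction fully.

LlHhEEWw gametes: LHEW×2, LHEw×2, LhEW×2, LhEw×2, lHEW×2, lHEw×2, lhEW×2, lhEw×2
LlhhEeWw gametes: LhEW×2, LhEw×2, LheW×2, Lhew×2, lhEW×2, lhEw×2, lheW×2, lhew×2
LlHhEEWw×LlhhEeWw grid (16·16=256): LLHhEEWW=4 LLHhEEWw=8 LLHhEEww=4 LLHhEeWW=4 LLHhEeWw=8 LLHhEeww=4 LLhhEEWW=4 LLhhEEWw=8 LLhhEEww=4 LLhhEeWW=4 LLhhEeWw=8 LLhhEeww=4 LlHhEEWW=8 LlHhEEWw=16 LlHhEEww=8 LlHhEeWW=8 LlHhEeWw=16 LlHhEeww=8 LlhhEEWW=8 LlhhEEWw=16 LlhhEEww=8 LlhhEeWW=8 LlhhEeWw=16 LlhhEeww=8 llHhEEWW=4 llHhEEWw=8 llHhEEww=4 llHhEeWW=4 llHhEeWw=8 llHhEeww=4 llhhEEWW=4 llhhEEWw=8 llhhEEww=4 llhhEeWW=4 llhhEeWw=8 llhhEeww=4
LlHhEEww hits 8/256; gcd=8; 8÷8/256÷8 = 1/32

P(LlHhEEww) = 1/32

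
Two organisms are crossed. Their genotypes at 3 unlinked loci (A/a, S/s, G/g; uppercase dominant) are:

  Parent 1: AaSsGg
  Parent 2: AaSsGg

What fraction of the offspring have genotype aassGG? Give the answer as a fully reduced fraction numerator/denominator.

P(aassGG) = 1/64

AaSsGg gametes: ASG×1, ASg×1, AsG×1, Asg×1, aSG×1, aSg×1, asG×1, asg×1
AaSsGg gametes: ASG×1, ASg×1, AsG×1, Asg×1, aSG×1, aSg×1, asG×1, asg×1
AaSsGg×AaSsGg grid (8·8=64): AASSGG=1 AASSGg=2 AASSgg=1 AASsGG=2 AASsGg=4 AASsgg=2 AAssGG=1 AAssGg=2 AAssgg=1 AaSSGG=2 AaSSGg=4 AaSSgg=2 AaSsGG=4 AaSsGg=8 AaSsgg=4 AassGG=2 AassGg=4 Aassgg=2 aaSSGG=1 aaSSGg=2 aaSSgg=1 aaSsGG=2 aaSsGg=4 aaSsgg=2 aassGG=1 aassGg=2 aassgg=1
aassGG hits 1/64; gcd=1; 1÷1/64÷1 = 1/64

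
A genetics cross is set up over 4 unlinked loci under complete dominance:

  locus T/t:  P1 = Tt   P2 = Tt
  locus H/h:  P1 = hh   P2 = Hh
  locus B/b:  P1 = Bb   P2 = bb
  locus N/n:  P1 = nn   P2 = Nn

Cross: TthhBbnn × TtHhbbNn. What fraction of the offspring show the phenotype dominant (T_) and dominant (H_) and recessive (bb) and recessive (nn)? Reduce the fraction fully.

P(T_ H_ bb nn) = 3/32

TthhBbnn gametes: ThBn×4, Thbn×4, thBn×4, thbn×4
TtHhbbNn gametes: THbN×2, THbn×2, ThbN×2, Thbn×2, tHbN×2, tHbn×2, thbN×2, thbn×2
TthhBbnn×TtHhbbNn grid (16·16=256): TTHhBbNn=8 TTHhBbnn=8 TTHhbbNn=8 TTHhbbnn=8 TThhBbNn=8 TThhBbnn=8 TThhbbNn=8 TThhbbnn=8 TtHhBbNn=16 TtHhBbnn=16 TtHhbbNn=16 TtHhbbnn=16 TthhBbNn=16 TthhBbnn=16 TthhbbNn=16 Tthhbbnn=16 ttHhBbNn=8 ttHhBbnn=8 ttHhbbNn=8 ttHhbbnn=8 tthhBbNn=8 tthhBbnn=8 tthhbbNn=8 tthhbbnn=8
T_ H_ bb nn hits 24/256; gcd=8; 24÷8/256÷8 = 3/32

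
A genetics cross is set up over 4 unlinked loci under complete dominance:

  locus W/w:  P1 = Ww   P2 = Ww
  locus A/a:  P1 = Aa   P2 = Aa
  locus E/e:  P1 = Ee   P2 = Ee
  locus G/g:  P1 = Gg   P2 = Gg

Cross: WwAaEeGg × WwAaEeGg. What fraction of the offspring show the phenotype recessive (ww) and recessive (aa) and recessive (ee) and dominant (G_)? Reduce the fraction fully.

WwAaEeGg gametes: WAEG×1, WAEg×1, WAeG×1, WAeg×1, WaEG×1, WaEg×1, WaeG×1, Waeg×1, wAEG×1, wAEg×1, wAeG×1, wAeg×1, waEG×1, waEg×1, waeG×1, waeg×1
WwAaEeGg gametes: WAEG×1, WAEg×1, WAeG×1, WAeg×1, WaEG×1, WaEg×1, WaeG×1, Waeg×1, wAEG×1, wAEg×1, wAeG×1, wAeg×1, waEG×1, waEg×1, waeG×1, waeg×1
WwAaEeGg×WwAaEeGg grid (16·16=256): WWAAEEGG=1 WWAAEEGg=2 WWAAEEgg=1 WWAAEeGG=2 WWAAEeGg=4 WWAAEegg=2 WWAAeeGG=1 WWAAeeGg=2 WWAAeegg=1 WWAaEEGG=2 WWAaEEGg=4 WWAaEEgg=2 WWAaEeGG=4 WWAaEeGg=8 WWAaEegg=4 WWAaeeGG=2 WWAaeeGg=4 WWAaeegg=2 WWaaEEGG=1 WWaaEEGg=2 WWaaEEgg=1 WWaaEeGG=2 WWaaEeGg=4 WWaaEegg=2 WWaaeeGG=1 WWaaeeGg=2 WWaaeegg=1 WwAAEEGG=2 WwAAEEGg=4 WwAAEEgg=2 WwAAEeGG=4 WwAAEeGg=8 WwAAEegg=4 WwAAeeGG=2 WwAAeeGg=4 WwAAeegg=2 WwAaEEGG=4 WwAaEEGg=8 WwAaEEgg=4 WwAaEeGG=8 WwAaEeGg=16 WwAaEegg=8 WwAaeeGG=4 WwAaeeGg=8 WwAaeegg=4 WwaaEEGG=2 WwaaEEGg=4 WwaaEEgg=2 WwaaEeGG=4 WwaaEeGg=8 WwaaEegg=4 WwaaeeGG=2 WwaaeeGg=4 Wwaaeegg=2 wwAAEEGG=1 wwAAEEGg=2 wwAAEEgg=1 wwAAEeGG=2 wwAAEeGg=4 wwAAEegg=2 wwAAeeGG=1 wwAAeeGg=2 wwAAeegg=1 wwAaEEGG=2 wwAaEEGg=4 wwAaEEgg=2 wwAaEeGG=4 wwAaEeGg=8 wwAaEegg=4 wwAaeeGG=2 wwAaeeGg=4 wwAaeegg=2 wwaaEEGG=1 wwaaEEGg=2 wwaaEEgg=1 wwaaEeGG=2 wwaaEeGg=4 wwaaEegg=2 wwaaeeGG=1 wwaaeeGg=2 wwaaeegg=1
ww aa ee G_ hits 3/256; gcd=1; 3÷1/256÷1 = 3/256

P(ww aa ee G_) = 3/256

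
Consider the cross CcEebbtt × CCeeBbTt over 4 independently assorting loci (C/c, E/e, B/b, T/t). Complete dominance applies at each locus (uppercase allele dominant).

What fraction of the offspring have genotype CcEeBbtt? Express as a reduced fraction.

CcEebbtt gametes: CEbt×4, Cebt×4, cEbt×4, cebt×4
CCeeBbTt gametes: CeBT×4, CeBt×4, CebT×4, Cebt×4
CcEebbtt×CCeeBbTt grid (16·16=256): CCEeBbTt=16 CCEeBbtt=16 CCEebbTt=16 CCEebbtt=16 CCeeBbTt=16 CCeeBbtt=16 CCeebbTt=16 CCeebbtt=16 CcEeBbTt=16 CcEeBbtt=16 CcEebbTt=16 CcEebbtt=16 CceeBbTt=16 CceeBbtt=16 CceebbTt=16 Cceebbtt=16
CcEeBbtt hits 16/256; gcd=16; 16÷16/256÷16 = 1/16

P(CcEeBbtt) = 1/16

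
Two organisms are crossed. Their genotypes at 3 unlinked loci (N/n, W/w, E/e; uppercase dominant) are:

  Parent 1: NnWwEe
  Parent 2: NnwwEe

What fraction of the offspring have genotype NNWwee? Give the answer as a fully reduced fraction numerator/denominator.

NnWwEe gametes: NWE×1, NWe×1, NwE×1, Nwe×1, nWE×1, nWe×1, nwE×1, nwe×1
NnwwEe gametes: NwE×2, Nwe×2, nwE×2, nwe×2
NnWwEe×NnwwEe grid (8·8=64): NNWwEE=2 NNWwEe=4 NNWwee=2 NNwwEE=2 NNwwEe=4 NNwwee=2 NnWwEE=4 NnWwEe=8 NnWwee=4 NnwwEE=4 NnwwEe=8 Nnwwee=4 nnWwEE=2 nnWwEe=4 nnWwee=2 nnwwEE=2 nnwwEe=4 nnwwee=2
NNWwee hits 2/64; gcd=2; 2÷2/64÷2 = 1/32

P(NNWwee) = 1/32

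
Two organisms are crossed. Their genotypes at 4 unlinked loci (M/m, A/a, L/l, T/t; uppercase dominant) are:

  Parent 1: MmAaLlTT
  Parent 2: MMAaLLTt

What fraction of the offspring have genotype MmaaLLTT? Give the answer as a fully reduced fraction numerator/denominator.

MmAaLlTT gametes: MALT×2, MAlT×2, MaLT×2, MalT×2, mALT×2, mAlT×2, maLT×2, malT×2
MMAaLLTt gametes: MALT×4, MALt×4, MaLT×4, MaLt×4
MmAaLlTT×MMAaLLTt grid (16·16=256): MMAALLTT=8 MMAALLTt=8 MMAALlTT=8 MMAALlTt=8 MMAaLLTT=16 MMAaLLTt=16 MMAaLlTT=16 MMAaLlTt=16 MMaaLLTT=8 MMaaLLTt=8 MMaaLlTT=8 MMaaLlTt=8 MmAALLTT=8 MmAALLTt=8 MmAALlTT=8 MmAALlTt=8 MmAaLLTT=16 MmAaLLTt=16 MmAaLlTT=16 MmAaLlTt=16 MmaaLLTT=8 MmaaLLTt=8 MmaaLlTT=8 MmaaLlTt=8
MmaaLLTT hits 8/256; gcd=8; 8÷8/256÷8 = 1/32

P(MmaaLLTT) = 1/32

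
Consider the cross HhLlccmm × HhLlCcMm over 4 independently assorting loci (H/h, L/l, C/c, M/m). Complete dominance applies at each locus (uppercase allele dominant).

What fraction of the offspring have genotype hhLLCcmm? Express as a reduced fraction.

HhLlccmm gametes: HLcm×4, Hlcm×4, hLcm×4, hlcm×4
HhLlCcMm gametes: HLCM×1, HLCm×1, HLcM×1, HLcm×1, HlCM×1, HlCm×1, HlcM×1, Hlcm×1, hLCM×1, hLCm×1, hLcM×1, hLcm×1, hlCM×1, hlCm×1, hlcM×1, hlcm×1
HhLlccmm×HhLlCcMm grid (16·16=256): HHLLCcMm=4 HHLLCcmm=4 HHLLccMm=4 HHLLccmm=4 HHLlCcMm=8 HHLlCcmm=8 HHLlccMm=8 HHLlccmm=8 HHllCcMm=4 HHllCcmm=4 HHllccMm=4 HHllccmm=4 HhLLCcMm=8 HhLLCcmm=8 HhLLccMm=8 HhLLccmm=8 HhLlCcMm=16 HhLlCcmm=16 HhLlccMm=16 HhLlccmm=16 HhllCcMm=8 HhllCcmm=8 HhllccMm=8 Hhllccmm=8 hhLLCcMm=4 hhLLCcmm=4 hhLLccMm=4 hhLLccmm=4 hhLlCcMm=8 hhLlCcmm=8 hhLlccMm=8 hhLlccmm=8 hhllCcMm=4 hhllCcmm=4 hhllccMm=4 hhllccmm=4
hhLLCcmm hits 4/256; gcd=4; 4÷4/256÷4 = 1/64

P(hhLLCcmm) = 1/64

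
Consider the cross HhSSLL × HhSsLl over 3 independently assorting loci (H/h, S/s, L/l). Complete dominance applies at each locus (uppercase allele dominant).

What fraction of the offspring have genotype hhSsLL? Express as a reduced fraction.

P(hhSsLL) = 1/16

HhSSLL gametes: HSL×4, hSL×4
HhSsLl gametes: HSL×1, HSl×1, HsL×1, Hsl×1, hSL×1, hSl×1, hsL×1, hsl×1
HhSSLL×HhSsLl grid (8·8=64): HHSSLL=4 HHSSLl=4 HHSsLL=4 HHSsLl=4 HhSSLL=8 HhSSLl=8 HhSsLL=8 HhSsLl=8 hhSSLL=4 hhSSLl=4 hhSsLL=4 hhSsLl=4
hhSsLL hits 4/64; gcd=4; 4÷4/64÷4 = 1/16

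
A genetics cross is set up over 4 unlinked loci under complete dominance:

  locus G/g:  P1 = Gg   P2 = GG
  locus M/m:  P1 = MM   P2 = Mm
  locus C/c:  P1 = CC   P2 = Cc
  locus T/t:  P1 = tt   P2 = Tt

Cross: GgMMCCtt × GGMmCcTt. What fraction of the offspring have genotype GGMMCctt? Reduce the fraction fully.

P(GGMMCctt) = 1/16

GgMMCCtt gametes: GMCt×8, gMCt×8
GGMmCcTt gametes: GMCT×2, GMCt×2, GMcT×2, GMct×2, GmCT×2, GmCt×2, GmcT×2, Gmct×2
GgMMCCtt×GGMmCcTt grid (16·16=256): GGMMCCTt=16 GGMMCCtt=16 GGMMCcTt=16 GGMMCctt=16 GGMmCCTt=16 GGMmCCtt=16 GGMmCcTt=16 GGMmCctt=16 GgMMCCTt=16 GgMMCCtt=16 GgMMCcTt=16 GgMMCctt=16 GgMmCCTt=16 GgMmCCtt=16 GgMmCcTt=16 GgMmCctt=16
GGMMCctt hits 16/256; gcd=16; 16÷16/256÷16 = 1/16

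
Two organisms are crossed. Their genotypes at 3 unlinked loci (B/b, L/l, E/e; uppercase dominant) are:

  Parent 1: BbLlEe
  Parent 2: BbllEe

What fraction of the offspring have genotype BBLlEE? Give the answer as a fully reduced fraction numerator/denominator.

P(BBLlEE) = 1/32

BbLlEe gametes: BLE×1, BLe×1, BlE×1, Ble×1, bLE×1, bLe×1, blE×1, ble×1
BbllEe gametes: BlE×2, Ble×2, blE×2, ble×2
BbLlEe×BbllEe grid (8·8=64): BBLlEE=2 BBLlEe=4 BBLlee=2 BBllEE=2 BBllEe=4 BBllee=2 BbLlEE=4 BbLlEe=8 BbLlee=4 BbllEE=4 BbllEe=8 Bbllee=4 bbLlEE=2 bbLlEe=4 bbLlee=2 bbllEE=2 bbllEe=4 bbllee=2
BBLlEE hits 2/64; gcd=2; 2÷2/64÷2 = 1/32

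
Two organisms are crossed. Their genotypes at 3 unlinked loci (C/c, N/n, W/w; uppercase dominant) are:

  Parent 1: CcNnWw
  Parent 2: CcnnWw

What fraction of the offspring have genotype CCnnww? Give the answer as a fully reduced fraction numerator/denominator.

CcNnWw gametes: CNW×1, CNw×1, CnW×1, Cnw×1, cNW×1, cNw×1, cnW×1, cnw×1
CcnnWw gametes: CnW×2, Cnw×2, cnW×2, cnw×2
CcNnWw×CcnnWw grid (8·8=64): CCNnWW=2 CCNnWw=4 CCNnww=2 CCnnWW=2 CCnnWw=4 CCnnww=2 CcNnWW=4 CcNnWw=8 CcNnww=4 CcnnWW=4 CcnnWw=8 Ccnnww=4 ccNnWW=2 ccNnWw=4 ccNnww=2 ccnnWW=2 ccnnWw=4 ccnnww=2
CCnnww hits 2/64; gcd=2; 2÷2/64÷2 = 1/32

P(CCnnww) = 1/32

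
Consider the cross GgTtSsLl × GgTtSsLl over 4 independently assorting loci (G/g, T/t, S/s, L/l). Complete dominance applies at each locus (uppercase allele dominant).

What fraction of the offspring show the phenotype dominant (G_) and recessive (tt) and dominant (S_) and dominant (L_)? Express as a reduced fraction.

P(G_ tt S_ L_) = 27/256

GgTtSsLl gametes: GTSL×1, GTSl×1, GTsL×1, GTsl×1, GtSL×1, GtSl×1, GtsL×1, Gtsl×1, gTSL×1, gTSl×1, gTsL×1, gTsl×1, gtSL×1, gtSl×1, gtsL×1, gtsl×1
GgTtSsLl gametes: GTSL×1, GTSl×1, GTsL×1, GTsl×1, GtSL×1, GtSl×1, GtsL×1, Gtsl×1, gTSL×1, gTSl×1, gTsL×1, gTsl×1, gtSL×1, gtSl×1, gtsL×1, gtsl×1
GgTtSsLl×GgTtSsLl grid (16·16=256): GGTTSSLL=1 GGTTSSLl=2 GGTTSSll=1 GGTTSsLL=2 GGTTSsLl=4 GGTTSsll=2 GGTTssLL=1 GGTTssLl=2 GGTTssll=1 GGTtSSLL=2 GGTtSSLl=4 GGTtSSll=2 GGTtSsLL=4 GGTtSsLl=8 GGTtSsll=4 GGTtssLL=2 GGTtssLl=4 GGTtssll=2 GGttSSLL=1 GGttSSLl=2 GGttSSll=1 GGttSsLL=2 GGttSsLl=4 GGttSsll=2 GGttssLL=1 GGttssLl=2 GGttssll=1 GgTTSSLL=2 GgTTSSLl=4 GgTTSSll=2 GgTTSsLL=4 GgTTSsLl=8 GgTTSsll=4 GgTTssLL=2 GgTTssLl=4 GgTTssll=2 GgTtSSLL=4 GgTtSSLl=8 GgTtSSll=4 GgTtSsLL=8 GgTtSsLl=16 GgTtSsll=8 GgTtssLL=4 GgTtssLl=8 GgTtssll=4 GgttSSLL=2 GgttSSLl=4 GgttSSll=2 GgttSsLL=4 GgttSsLl=8 GgttSsll=4 GgttssLL=2 GgttssLl=4 Ggttssll=2 ggTTSSLL=1 ggTTSSLl=2 ggTTSSll=1 ggTTSsLL=2 ggTTSsLl=4 ggTTSsll=2 ggTTssLL=1 ggTTssLl=2 ggTTssll=1 ggTtSSLL=2 ggTtSSLl=4 ggTtSSll=2 ggTtSsLL=4 ggTtSsLl=8 ggTtSsll=4 ggTtssLL=2 ggTtssLl=4 ggTtssll=2 ggttSSLL=1 ggttSSLl=2 ggttSSll=1 ggttSsLL=2 ggttSsLl=4 ggttSsll=2 ggttssLL=1 ggttssLl=2 ggttssll=1
G_ tt S_ L_ hits 27/256; gcd=1; 27÷1/256÷1 = 27/256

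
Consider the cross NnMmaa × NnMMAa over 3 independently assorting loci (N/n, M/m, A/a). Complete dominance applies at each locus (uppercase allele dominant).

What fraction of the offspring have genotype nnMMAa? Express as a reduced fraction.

P(nnMMAa) = 1/16

NnMmaa gametes: NMa×2, Nma×2, nMa×2, nma×2
NnMMAa gametes: NMA×2, NMa×2, nMA×2, nMa×2
NnMmaa×NnMMAa grid (8·8=64): NNMMAa=4 NNMMaa=4 NNMmAa=4 NNMmaa=4 NnMMAa=8 NnMMaa=8 NnMmAa=8 NnMmaa=8 nnMMAa=4 nnMMaa=4 nnMmAa=4 nnMmaa=4
nnMMAa hits 4/64; gcd=4; 4÷4/64÷4 = 1/16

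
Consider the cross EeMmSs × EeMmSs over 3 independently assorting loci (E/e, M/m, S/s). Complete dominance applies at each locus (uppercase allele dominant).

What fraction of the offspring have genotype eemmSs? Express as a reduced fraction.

EeMmSs gametes: EMS×1, EMs×1, EmS×1, Ems×1, eMS×1, eMs×1, emS×1, ems×1
EeMmSs gametes: EMS×1, EMs×1, EmS×1, Ems×1, eMS×1, eMs×1, emS×1, ems×1
EeMmSs×EeMmSs grid (8·8=64): EEMMSS=1 EEMMSs=2 EEMMss=1 EEMmSS=2 EEMmSs=4 EEMmss=2 EEmmSS=1 EEmmSs=2 EEmmss=1 EeMMSS=2 EeMMSs=4 EeMMss=2 EeMmSS=4 EeMmSs=8 EeMmss=4 EemmSS=2 EemmSs=4 Eemmss=2 eeMMSS=1 eeMMSs=2 eeMMss=1 eeMmSS=2 eeMmSs=4 eeMmss=2 eemmSS=1 eemmSs=2 eemmss=1
eemmSs hits 2/64; gcd=2; 2÷2/64÷2 = 1/32

P(eemmSs) = 1/32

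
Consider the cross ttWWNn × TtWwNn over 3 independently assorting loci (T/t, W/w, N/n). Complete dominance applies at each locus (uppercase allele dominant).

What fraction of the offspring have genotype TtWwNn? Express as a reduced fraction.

ttWWNn gametes: tWN×4, tWn×4
TtWwNn gametes: TWN×1, TWn×1, TwN×1, Twn×1, tWN×1, tWn×1, twN×1, twn×1
ttWWNn×TtWwNn grid (8·8=64): TtWWNN=4 TtWWNn=8 TtWWnn=4 TtWwNN=4 TtWwNn=8 TtWwnn=4 ttWWNN=4 ttWWNn=8 ttWWnn=4 ttWwNN=4 ttWwNn=8 ttWwnn=4
TtWwNn hits 8/64; gcd=8; 8÷8/64÷8 = 1/8

P(TtWwNn) = 1/8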